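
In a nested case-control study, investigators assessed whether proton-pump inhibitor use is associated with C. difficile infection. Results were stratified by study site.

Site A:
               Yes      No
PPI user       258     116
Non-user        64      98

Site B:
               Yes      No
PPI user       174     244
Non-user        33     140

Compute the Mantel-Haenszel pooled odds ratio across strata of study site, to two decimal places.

OR_MH = Σ(aᵢdᵢ/nᵢ) / Σ(bᵢcᵢ/nᵢ), where nᵢ is the stratum total.
Stratum 1 (Site A): n = 536; a·d/n = 258·98/536 = 47.1716; b·c/n = 116·64/536 = 13.8507
Stratum 2 (Site B): n = 591; a·d/n = 174·140/591 = 41.2183; b·c/n = 244·33/591 = 13.6244
OR_MH = (47.1716 + 41.2183) / (13.8507 + 13.6244) = 88.3899 / 27.4751 = 3.21709

3.22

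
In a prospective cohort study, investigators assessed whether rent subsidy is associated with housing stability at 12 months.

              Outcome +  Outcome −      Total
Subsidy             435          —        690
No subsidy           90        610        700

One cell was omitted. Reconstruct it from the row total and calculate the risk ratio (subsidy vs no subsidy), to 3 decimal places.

The missing cell is in the exposed row: 690 − 435 = 255.
So a = 435, b = 255, c = 90, d = 610.
RR = [a/(a+b)] / [c/(c+d)] = (435/690) / (90/700) = 0.63043/0.12857 = 4.90338

4.903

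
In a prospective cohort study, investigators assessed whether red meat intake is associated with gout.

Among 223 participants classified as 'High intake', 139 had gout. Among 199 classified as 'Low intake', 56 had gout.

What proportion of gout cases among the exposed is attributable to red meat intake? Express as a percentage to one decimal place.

54.9

From the description: a = 139, b = 84, c = 56, d = 143.
Risk in exposed = 139/223 = 0.62332; risk in unexposed = 56/199 = 0.28141.
RR = 0.62332/0.28141 = 2.21501
AR% = (RR − 1)/RR × 100 = (2.21501 − 1)/2.21501 × 100 = 54.8534%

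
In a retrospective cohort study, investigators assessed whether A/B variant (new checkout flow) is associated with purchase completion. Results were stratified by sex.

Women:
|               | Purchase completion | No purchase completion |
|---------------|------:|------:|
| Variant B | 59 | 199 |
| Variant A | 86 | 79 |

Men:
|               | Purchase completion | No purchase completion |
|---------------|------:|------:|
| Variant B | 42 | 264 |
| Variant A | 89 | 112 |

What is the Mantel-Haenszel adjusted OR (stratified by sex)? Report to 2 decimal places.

0.23

OR_MH = Σ(aᵢdᵢ/nᵢ) / Σ(bᵢcᵢ/nᵢ), where nᵢ is the stratum total.
Stratum 1 (Women): n = 423; a·d/n = 59·79/423 = 11.0189; b·c/n = 199·86/423 = 40.4586
Stratum 2 (Men): n = 507; a·d/n = 42·112/507 = 9.2781; b·c/n = 264·89/507 = 46.3432
OR_MH = (11.0189 + 9.2781) / (40.4586 + 46.3432) = 20.2970 / 86.8018 = 0.23383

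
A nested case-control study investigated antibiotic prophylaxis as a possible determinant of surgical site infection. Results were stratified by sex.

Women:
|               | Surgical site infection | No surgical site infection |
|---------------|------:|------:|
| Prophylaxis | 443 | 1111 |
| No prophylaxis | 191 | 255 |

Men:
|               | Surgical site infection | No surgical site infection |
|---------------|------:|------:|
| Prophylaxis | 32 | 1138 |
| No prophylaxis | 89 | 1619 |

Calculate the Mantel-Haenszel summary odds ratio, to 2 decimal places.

0.53

OR_MH = Σ(aᵢdᵢ/nᵢ) / Σ(bᵢcᵢ/nᵢ), where nᵢ is the stratum total.
Stratum 1 (Women): n = 2000; a·d/n = 443·255/2000 = 56.4825; b·c/n = 1111·191/2000 = 106.1005
Stratum 2 (Men): n = 2878; a·d/n = 32·1619/2878 = 18.0014; b·c/n = 1138·89/2878 = 35.1918
OR_MH = (56.4825 + 18.0014) / (106.1005 + 35.1918) = 74.4839 / 141.2923 = 0.52716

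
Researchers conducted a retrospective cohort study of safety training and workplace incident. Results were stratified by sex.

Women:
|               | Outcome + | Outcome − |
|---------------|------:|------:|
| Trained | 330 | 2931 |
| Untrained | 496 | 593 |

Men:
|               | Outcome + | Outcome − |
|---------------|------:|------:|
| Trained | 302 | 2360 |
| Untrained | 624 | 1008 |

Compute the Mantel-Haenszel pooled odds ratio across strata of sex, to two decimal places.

0.17

OR_MH = Σ(aᵢdᵢ/nᵢ) / Σ(bᵢcᵢ/nᵢ), where nᵢ is the stratum total.
Stratum 1 (Women): n = 4350; a·d/n = 330·593/4350 = 44.9862; b·c/n = 2931·496/4350 = 334.2014
Stratum 2 (Men): n = 4294; a·d/n = 302·1008/4294 = 70.8933; b·c/n = 2360·624/4294 = 342.9530
OR_MH = (44.9862 + 70.8933) / (334.2014 + 342.9530) = 115.8795 / 677.1543 = 0.17113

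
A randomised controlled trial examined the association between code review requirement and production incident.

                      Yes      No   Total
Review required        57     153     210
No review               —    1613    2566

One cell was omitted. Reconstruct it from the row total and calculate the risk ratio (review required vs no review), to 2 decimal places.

The missing cell is in the unexposed row: 2566 − 1613 = 953.
So a = 57, b = 153, c = 953, d = 1613.
RR = [a/(a+b)] / [c/(c+d)] = (57/210) / (953/2566) = 0.27143/0.37140 = 0.73083

0.73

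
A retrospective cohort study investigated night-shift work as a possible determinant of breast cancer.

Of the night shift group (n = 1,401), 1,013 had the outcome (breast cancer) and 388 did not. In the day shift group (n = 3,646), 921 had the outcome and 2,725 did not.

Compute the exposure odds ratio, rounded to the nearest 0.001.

7.725

From the description: a = 1013, b = 388, c = 921, d = 2725.
OR = (a·d)/(b·c) = (1013 × 2725) / (388 × 921) = 2760425 / 357348 = 7.72475
The odds of breast cancer are about 7.72 times as high in the night shift group.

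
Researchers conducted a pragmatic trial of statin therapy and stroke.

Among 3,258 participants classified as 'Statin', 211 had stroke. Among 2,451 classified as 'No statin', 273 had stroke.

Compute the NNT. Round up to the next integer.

22

Risk in treated group = 211/3258 = 0.06476; risk in control = 273/2451 = 0.11138.
Absolute risk reduction = 0.11138 − 0.06476 = 0.04662
NNT = 1 / ARR = 1 / 0.04662 = 21.450 → round up → 22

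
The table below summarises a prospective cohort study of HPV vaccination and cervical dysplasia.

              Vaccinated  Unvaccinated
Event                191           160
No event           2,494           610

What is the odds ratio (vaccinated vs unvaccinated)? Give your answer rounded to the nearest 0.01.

0.29

Reading the table with exposure as columns: a = 191 (Vaccinated, case), b = 2494 (Vaccinated, non-case), c = 160 (Unvaccinated, case), d = 610.
OR = (a·d)/(b·c) = (191 × 610) / (2494 × 160) = 116510 / 399040 = 0.29198
Exposure is associated with lower odds of cervical dysplasia (OR = 0.29 < 1).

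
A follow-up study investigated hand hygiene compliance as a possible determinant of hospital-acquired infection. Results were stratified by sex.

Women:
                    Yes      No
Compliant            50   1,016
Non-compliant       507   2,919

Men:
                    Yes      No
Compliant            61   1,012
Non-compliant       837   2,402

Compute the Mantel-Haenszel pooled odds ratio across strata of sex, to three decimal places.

0.214

OR_MH = Σ(aᵢdᵢ/nᵢ) / Σ(bᵢcᵢ/nᵢ), where nᵢ is the stratum total.
Stratum 1 (Women): n = 4492; a·d/n = 50·2919/4492 = 32.4911; b·c/n = 1016·507/4492 = 114.6732
Stratum 2 (Men): n = 4312; a·d/n = 61·2402/4312 = 33.9801; b·c/n = 1012·837/4312 = 196.4388
OR_MH = (32.4911 + 33.9801) / (114.6732 + 196.4388) = 66.4712 / 311.1120 = 0.21366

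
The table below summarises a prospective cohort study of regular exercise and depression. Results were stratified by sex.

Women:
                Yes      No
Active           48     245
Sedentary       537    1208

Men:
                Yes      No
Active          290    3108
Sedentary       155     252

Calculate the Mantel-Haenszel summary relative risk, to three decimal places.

0.334

RR_MH = Σ(aᵢ·n₀ᵢ/nᵢ) / Σ(cᵢ·n₁ᵢ/nᵢ), with n₁ᵢ = aᵢ+bᵢ (exposed), n₀ᵢ = cᵢ+dᵢ (unexposed), nᵢ = n₁ᵢ+n₀ᵢ.
Stratum 1 (Women): n₁ = 293, n₀ = 1745, n = 2038; a·n₀/n = 48·1745/2038 = 41.0991; c·n₁/n = 537·293/2038 = 77.2036
Stratum 2 (Men): n₁ = 3398, n₀ = 407, n = 3805; a·n₀/n = 290·407/3805 = 31.0197; c·n₁/n = 155·3398/3805 = 138.4205
RR_MH = (41.0991 + 31.0197) / (77.2036 + 138.4205) = 72.1188 / 215.6241 = 0.33447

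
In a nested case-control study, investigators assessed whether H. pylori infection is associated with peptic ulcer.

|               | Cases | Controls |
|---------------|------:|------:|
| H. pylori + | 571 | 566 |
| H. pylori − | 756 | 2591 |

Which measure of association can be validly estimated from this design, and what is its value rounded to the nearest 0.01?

3.46

Cells: a = 571, b = 566, c = 756, d = 2591.
This is a nested case-control study: participants were sampled on outcome status, so risks in the source population cannot be estimated directly — relative risk is not valid here. The odds ratio is the appropriate measure.
OR = (a·d)/(b·c) = (571 × 2591) / (566 × 756) = 1479461 / 427896 = 3.45752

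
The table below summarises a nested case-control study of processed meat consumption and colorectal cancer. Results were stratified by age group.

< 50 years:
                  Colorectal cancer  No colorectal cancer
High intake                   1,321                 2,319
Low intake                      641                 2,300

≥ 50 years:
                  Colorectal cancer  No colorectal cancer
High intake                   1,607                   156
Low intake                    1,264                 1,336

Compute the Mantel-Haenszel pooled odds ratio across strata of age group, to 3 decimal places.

3.519

OR_MH = Σ(aᵢdᵢ/nᵢ) / Σ(bᵢcᵢ/nᵢ), where nᵢ is the stratum total.
Stratum 1 (< 50 years): n = 6581; a·d/n = 1321·2300/6581 = 461.6776; b·c/n = 2319·641/6581 = 225.8743
Stratum 2 (≥ 50 years): n = 4363; a·d/n = 1607·1336/4363 = 492.0816; b·c/n = 156·1264/4363 = 45.1946
OR_MH = (461.6776 + 492.0816) / (225.8743 + 45.1946) = 953.7592 / 271.0689 = 3.51851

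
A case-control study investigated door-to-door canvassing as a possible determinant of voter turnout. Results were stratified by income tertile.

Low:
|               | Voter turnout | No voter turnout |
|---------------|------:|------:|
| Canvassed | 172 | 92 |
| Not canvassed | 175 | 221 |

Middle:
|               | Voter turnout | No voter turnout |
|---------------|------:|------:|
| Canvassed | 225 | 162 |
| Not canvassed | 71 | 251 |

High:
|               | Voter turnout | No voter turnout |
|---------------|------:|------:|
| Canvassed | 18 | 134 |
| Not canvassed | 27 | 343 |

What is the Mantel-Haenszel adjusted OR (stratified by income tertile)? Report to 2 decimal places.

OR_MH = Σ(aᵢdᵢ/nᵢ) / Σ(bᵢcᵢ/nᵢ), where nᵢ is the stratum total.
Stratum 1 (Low): n = 660; a·d/n = 172·221/660 = 57.5939; b·c/n = 92·175/660 = 24.3939
Stratum 2 (Middle): n = 709; a·d/n = 225·251/709 = 79.6544; b·c/n = 162·71/709 = 16.2228
Stratum 3 (High): n = 522; a·d/n = 18·343/522 = 11.8276; b·c/n = 134·27/522 = 6.9310
OR_MH = (57.5939 + 79.6544 + 11.8276) / (24.3939 + 16.2228 + 6.9310) = 149.0760 / 47.5478 = 3.13528

3.14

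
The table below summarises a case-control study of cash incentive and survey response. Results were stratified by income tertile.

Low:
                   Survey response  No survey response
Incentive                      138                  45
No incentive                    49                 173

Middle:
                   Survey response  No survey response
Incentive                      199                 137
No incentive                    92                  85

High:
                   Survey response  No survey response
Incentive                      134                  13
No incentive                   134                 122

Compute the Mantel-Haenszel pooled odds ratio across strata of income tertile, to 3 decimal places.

3.859

OR_MH = Σ(aᵢdᵢ/nᵢ) / Σ(bᵢcᵢ/nᵢ), where nᵢ is the stratum total.
Stratum 1 (Low): n = 405; a·d/n = 138·173/405 = 58.9481; b·c/n = 45·49/405 = 5.4444
Stratum 2 (Middle): n = 513; a·d/n = 199·85/513 = 32.9727; b·c/n = 137·92/513 = 24.5692
Stratum 3 (High): n = 403; a·d/n = 134·122/403 = 40.5658; b·c/n = 13·134/403 = 4.3226
OR_MH = (58.9481 + 32.9727 + 40.5658) / (5.4444 + 24.5692 + 4.3226) = 132.4866 / 34.3362 = 3.85851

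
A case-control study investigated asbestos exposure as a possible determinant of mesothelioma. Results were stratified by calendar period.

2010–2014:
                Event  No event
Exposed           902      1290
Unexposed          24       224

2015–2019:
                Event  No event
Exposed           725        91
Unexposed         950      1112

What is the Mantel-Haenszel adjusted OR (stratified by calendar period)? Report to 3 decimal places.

8.494

OR_MH = Σ(aᵢdᵢ/nᵢ) / Σ(bᵢcᵢ/nᵢ), where nᵢ is the stratum total.
Stratum 1 (2010–2014): n = 2440; a·d/n = 902·224/2440 = 82.8066; b·c/n = 1290·24/2440 = 12.6885
Stratum 2 (2015–2019): n = 2878; a·d/n = 725·1112/2878 = 280.1251; b·c/n = 91·950/2878 = 30.0382
OR_MH = (82.8066 + 280.1251) / (12.6885 + 30.0382) = 362.9316 / 42.7267 = 8.49425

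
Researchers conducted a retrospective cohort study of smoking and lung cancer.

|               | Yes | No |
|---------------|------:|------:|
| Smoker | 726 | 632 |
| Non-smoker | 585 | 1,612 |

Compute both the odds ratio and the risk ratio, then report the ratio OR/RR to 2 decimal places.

1.58

Cells: a = 726, b = 632, c = 585, d = 1612.
OR = (726·1612)/(632·585) = 1170312/369720 = 3.16540
Risk in exposed = 726/1358 = 0.53461; risk in unexposed = 585/2197 = 0.26627; RR = 2.00776
OR/RR = 3.16540 / 2.00776 = 1.57659
The outcome is not rare, so the OR lies further from 1 than the RR.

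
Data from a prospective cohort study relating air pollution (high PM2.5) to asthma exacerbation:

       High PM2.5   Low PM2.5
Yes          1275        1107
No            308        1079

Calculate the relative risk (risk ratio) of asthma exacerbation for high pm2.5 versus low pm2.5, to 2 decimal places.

Reading the table with exposure as columns: a = 1275 (High PM2.5, case), b = 308 (High PM2.5, non-case), c = 1107 (Low PM2.5, case), d = 1079.
Risk in exposed = 1275/1583 = 0.80543; risk in unexposed = 1107/2186 = 0.50640.
RR = 0.80543 / 0.50640 = 1.59049
The risk among the exposed is 1.59 times that among the unexposed.

1.59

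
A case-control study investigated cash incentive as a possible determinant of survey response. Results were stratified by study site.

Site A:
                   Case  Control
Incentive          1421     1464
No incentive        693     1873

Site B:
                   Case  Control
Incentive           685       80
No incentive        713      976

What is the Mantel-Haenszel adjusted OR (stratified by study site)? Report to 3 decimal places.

OR_MH = Σ(aᵢdᵢ/nᵢ) / Σ(bᵢcᵢ/nᵢ), where nᵢ is the stratum total.
Stratum 1 (Site A): n = 5451; a·d/n = 1421·1873/5451 = 488.2651; b·c/n = 1464·693/5451 = 186.1222
Stratum 2 (Site B): n = 2454; a·d/n = 685·976/2454 = 272.4368; b·c/n = 80·713/2454 = 23.2437
OR_MH = (488.2651 + 272.4368) / (186.1222 + 23.2437) = 760.7019 / 209.3659 = 3.63336

3.633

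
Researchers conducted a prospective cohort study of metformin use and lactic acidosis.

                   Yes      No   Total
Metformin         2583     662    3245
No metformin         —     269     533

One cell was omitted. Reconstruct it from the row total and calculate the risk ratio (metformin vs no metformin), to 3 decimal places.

1.607

The missing cell is in the unexposed row: 533 − 269 = 264.
So a = 2583, b = 662, c = 264, d = 269.
RR = [a/(a+b)] / [c/(c+d)] = (2583/3245) / (264/533) = 0.79599/0.49531 = 1.60706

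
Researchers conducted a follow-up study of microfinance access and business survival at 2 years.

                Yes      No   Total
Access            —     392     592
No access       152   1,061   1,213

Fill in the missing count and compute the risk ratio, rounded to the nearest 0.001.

2.696

The missing cell is in the exposed row: 592 − 392 = 200.
So a = 200, b = 392, c = 152, d = 1061.
RR = [a/(a+b)] / [c/(c+d)] = (200/592) / (152/1213) = 0.33784/0.12531 = 2.69603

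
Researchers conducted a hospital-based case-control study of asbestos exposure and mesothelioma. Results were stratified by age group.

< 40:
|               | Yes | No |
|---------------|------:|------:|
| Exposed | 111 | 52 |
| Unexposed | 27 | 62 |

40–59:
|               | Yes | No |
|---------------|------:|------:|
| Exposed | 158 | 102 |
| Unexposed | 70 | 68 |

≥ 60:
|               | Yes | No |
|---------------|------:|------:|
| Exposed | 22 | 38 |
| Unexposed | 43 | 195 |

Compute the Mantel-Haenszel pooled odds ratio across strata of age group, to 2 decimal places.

2.37

OR_MH = Σ(aᵢdᵢ/nᵢ) / Σ(bᵢcᵢ/nᵢ), where nᵢ is the stratum total.
Stratum 1 (< 40): n = 252; a·d/n = 111·62/252 = 27.3095; b·c/n = 52·27/252 = 5.5714
Stratum 2 (40–59): n = 398; a·d/n = 158·68/398 = 26.9950; b·c/n = 102·70/398 = 17.9397
Stratum 3 (≥ 60): n = 298; a·d/n = 22·195/298 = 14.3960; b·c/n = 38·43/298 = 5.4832
OR_MH = (27.3095 + 26.9950 + 14.3960) / (5.5714 + 17.9397 + 5.4832) = 68.7005 / 28.9943 = 2.36944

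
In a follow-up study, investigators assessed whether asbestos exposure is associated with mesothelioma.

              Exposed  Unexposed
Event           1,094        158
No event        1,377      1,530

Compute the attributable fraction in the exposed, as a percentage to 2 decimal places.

Reading the table with exposure as columns: a = 1094 (Exposed, case), b = 1377 (Exposed, non-case), c = 158 (Unexposed, case), d = 1530.
Risk in exposed = 1094/2471 = 0.44274; risk in unexposed = 158/1688 = 0.09360.
RR = 0.44274/0.09360 = 4.72999
AR% = (RR − 1)/RR × 100 = (4.72999 − 1)/4.72999 × 100 = 78.8583%

78.86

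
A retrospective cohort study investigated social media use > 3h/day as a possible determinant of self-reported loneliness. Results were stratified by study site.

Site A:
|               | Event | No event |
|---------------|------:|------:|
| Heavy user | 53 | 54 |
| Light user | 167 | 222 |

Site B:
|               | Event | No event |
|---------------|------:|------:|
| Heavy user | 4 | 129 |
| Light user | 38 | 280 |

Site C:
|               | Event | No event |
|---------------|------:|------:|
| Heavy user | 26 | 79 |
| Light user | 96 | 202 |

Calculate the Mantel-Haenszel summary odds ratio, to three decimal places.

OR_MH = Σ(aᵢdᵢ/nᵢ) / Σ(bᵢcᵢ/nᵢ), where nᵢ is the stratum total.
Stratum 1 (Site A): n = 496; a·d/n = 53·222/496 = 23.7218; b·c/n = 54·167/496 = 18.1815
Stratum 2 (Site B): n = 451; a·d/n = 4·280/451 = 2.4834; b·c/n = 129·38/451 = 10.8692
Stratum 3 (Site C): n = 403; a·d/n = 26·202/403 = 13.0323; b·c/n = 79·96/403 = 18.8189
OR_MH = (23.7218 + 2.4834 + 13.0323) / (18.1815 + 10.8692 + 18.8189) = 39.2374 / 47.8695 = 0.81967

0.820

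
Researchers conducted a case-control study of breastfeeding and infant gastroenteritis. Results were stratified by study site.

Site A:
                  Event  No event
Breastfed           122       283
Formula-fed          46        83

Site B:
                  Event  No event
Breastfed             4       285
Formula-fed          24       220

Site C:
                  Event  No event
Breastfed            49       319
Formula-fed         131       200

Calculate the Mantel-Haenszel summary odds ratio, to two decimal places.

OR_MH = Σ(aᵢdᵢ/nᵢ) / Σ(bᵢcᵢ/nᵢ), where nᵢ is the stratum total.
Stratum 1 (Site A): n = 534; a·d/n = 122·83/534 = 18.9625; b·c/n = 283·46/534 = 24.3783
Stratum 2 (Site B): n = 533; a·d/n = 4·220/533 = 1.6510; b·c/n = 285·24/533 = 12.8330
Stratum 3 (Site C): n = 699; a·d/n = 49·200/699 = 14.0200; b·c/n = 319·131/699 = 59.7840
OR_MH = (18.9625 + 1.6510 + 14.0200) / (24.3783 + 12.8330 + 59.7840) = 34.6336 / 96.9953 = 0.35706

0.36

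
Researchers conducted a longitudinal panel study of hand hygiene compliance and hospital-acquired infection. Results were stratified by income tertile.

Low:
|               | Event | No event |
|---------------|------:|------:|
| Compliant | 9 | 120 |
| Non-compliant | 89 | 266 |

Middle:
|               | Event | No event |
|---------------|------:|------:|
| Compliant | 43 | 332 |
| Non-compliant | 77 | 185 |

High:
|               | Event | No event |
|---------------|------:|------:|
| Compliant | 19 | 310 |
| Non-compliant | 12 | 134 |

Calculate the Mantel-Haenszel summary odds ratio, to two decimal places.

0.33

OR_MH = Σ(aᵢdᵢ/nᵢ) / Σ(bᵢcᵢ/nᵢ), where nᵢ is the stratum total.
Stratum 1 (Low): n = 484; a·d/n = 9·266/484 = 4.9463; b·c/n = 120·89/484 = 22.0661
Stratum 2 (Middle): n = 637; a·d/n = 43·185/637 = 12.4882; b·c/n = 332·77/637 = 40.1319
Stratum 3 (High): n = 475; a·d/n = 19·134/475 = 5.3600; b·c/n = 310·12/475 = 7.8316
OR_MH = (4.9463 + 12.4882 + 5.3600) / (22.0661 + 40.1319 + 7.8316) = 22.7945 / 70.0296 = 0.32550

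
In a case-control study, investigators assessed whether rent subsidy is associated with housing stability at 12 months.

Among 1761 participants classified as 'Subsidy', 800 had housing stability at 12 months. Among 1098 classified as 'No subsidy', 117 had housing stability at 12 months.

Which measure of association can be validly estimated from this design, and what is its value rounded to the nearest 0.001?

From the description: a = 800, b = 961, c = 117, d = 981.
This is a case-control study: participants were sampled on outcome status, so risks in the source population cannot be estimated directly — relative risk is not valid here. The odds ratio is the appropriate measure.
OR = (a·d)/(b·c) = (800 × 981) / (961 × 117) = 784800 / 112437 = 6.97991

6.980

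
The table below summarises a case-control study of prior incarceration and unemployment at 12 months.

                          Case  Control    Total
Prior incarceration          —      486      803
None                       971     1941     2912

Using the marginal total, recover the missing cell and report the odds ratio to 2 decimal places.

The missing cell is in the exposed row: 803 − 486 = 317.
So a = 317, b = 486, c = 971, d = 1941.
OR = (a·d)/(b·c) = (317 × 1941) / (486 × 971) = 615297 / 471906 = 1.30386

1.30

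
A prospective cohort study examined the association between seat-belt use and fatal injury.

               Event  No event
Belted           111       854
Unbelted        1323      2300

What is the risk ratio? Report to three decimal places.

Cells: a = 111, b = 854, c = 1323, d = 2300.
Risk in exposed = 111/965 = 0.11503; risk in unexposed = 1323/3623 = 0.36517.
RR = 0.11503 / 0.36517 = 0.31500
The risk is 69% lower among the exposed than among the unexposed.

0.315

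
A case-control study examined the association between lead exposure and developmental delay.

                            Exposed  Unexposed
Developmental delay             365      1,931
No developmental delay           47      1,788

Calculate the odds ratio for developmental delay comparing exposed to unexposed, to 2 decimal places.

7.19

Reading the table with exposure as columns: a = 365 (Exposed, case), b = 47 (Exposed, non-case), c = 1931 (Unexposed, case), d = 1788.
OR = (a·d)/(b·c) = (365 × 1788) / (47 × 1931) = 652620 / 90757 = 7.19085
The odds of developmental delay are about 7.19 times as high in the exposed group.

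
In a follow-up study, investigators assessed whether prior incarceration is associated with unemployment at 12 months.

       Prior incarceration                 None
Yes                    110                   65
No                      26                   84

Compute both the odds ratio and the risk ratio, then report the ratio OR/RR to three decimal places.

Reading the table with exposure as columns: a = 110 (Prior incarceration, case), b = 26 (Prior incarceration, non-case), c = 65 (None, case), d = 84.
OR = (110·84)/(26·65) = 9240/1690 = 5.46746
Risk in exposed = 110/136 = 0.80882; risk in unexposed = 65/149 = 0.43624; RR = 1.85407
OR/RR = 5.46746 / 1.85407 = 2.94889
The outcome is not rare, so the OR lies further from 1 than the RR.

2.949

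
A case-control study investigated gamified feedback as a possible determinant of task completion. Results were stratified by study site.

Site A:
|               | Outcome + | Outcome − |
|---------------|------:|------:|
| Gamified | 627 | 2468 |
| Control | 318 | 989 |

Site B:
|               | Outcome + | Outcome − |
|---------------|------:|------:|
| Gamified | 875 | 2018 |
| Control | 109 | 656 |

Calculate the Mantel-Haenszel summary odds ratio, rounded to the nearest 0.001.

1.249

OR_MH = Σ(aᵢdᵢ/nᵢ) / Σ(bᵢcᵢ/nᵢ), where nᵢ is the stratum total.
Stratum 1 (Site A): n = 4402; a·d/n = 627·989/4402 = 140.8685; b·c/n = 2468·318/4402 = 178.2881
Stratum 2 (Site B): n = 3658; a·d/n = 875·656/3658 = 156.9163; b·c/n = 2018·109/3658 = 60.1318
OR_MH = (140.8685 + 156.9163) / (178.2881 + 60.1318) = 297.7848 / 238.4198 = 1.24899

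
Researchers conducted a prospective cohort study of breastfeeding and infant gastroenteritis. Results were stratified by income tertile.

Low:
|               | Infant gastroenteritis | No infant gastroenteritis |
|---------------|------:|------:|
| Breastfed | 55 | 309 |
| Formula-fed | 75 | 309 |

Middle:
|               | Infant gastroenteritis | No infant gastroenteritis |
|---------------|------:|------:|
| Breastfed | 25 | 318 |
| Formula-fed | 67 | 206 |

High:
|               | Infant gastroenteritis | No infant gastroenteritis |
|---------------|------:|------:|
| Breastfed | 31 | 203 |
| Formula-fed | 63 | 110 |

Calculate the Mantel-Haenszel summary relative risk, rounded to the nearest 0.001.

RR_MH = Σ(aᵢ·n₀ᵢ/nᵢ) / Σ(cᵢ·n₁ᵢ/nᵢ), with n₁ᵢ = aᵢ+bᵢ (exposed), n₀ᵢ = cᵢ+dᵢ (unexposed), nᵢ = n₁ᵢ+n₀ᵢ.
Stratum 1 (Low): n₁ = 364, n₀ = 384, n = 748; a·n₀/n = 55·384/748 = 28.2353; c·n₁/n = 75·364/748 = 36.4973
Stratum 2 (Middle): n₁ = 343, n₀ = 273, n = 616; a·n₀/n = 25·273/616 = 11.0795; c·n₁/n = 67·343/616 = 37.3068
Stratum 3 (High): n₁ = 234, n₀ = 173, n = 407; a·n₀/n = 31·173/407 = 13.1769; c·n₁/n = 63·234/407 = 36.2211
RR_MH = (28.2353 + 11.0795 + 13.1769) / (36.4973 + 37.3068 + 36.2211) = 52.4917 / 110.0253 = 0.47709

0.477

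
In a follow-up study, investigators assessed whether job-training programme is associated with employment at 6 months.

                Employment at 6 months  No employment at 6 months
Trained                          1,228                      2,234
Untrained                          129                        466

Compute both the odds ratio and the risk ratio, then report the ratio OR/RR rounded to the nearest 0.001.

1.214

Cells: a = 1228, b = 2234, c = 129, d = 466.
OR = (1228·466)/(2234·129) = 572248/288186 = 1.98569
Risk in exposed = 1228/3462 = 0.35471; risk in unexposed = 129/595 = 0.21681; RR = 1.63606
OR/RR = 1.98569 / 1.63606 = 1.21370
The outcome is not rare, so the OR lies further from 1 than the RR.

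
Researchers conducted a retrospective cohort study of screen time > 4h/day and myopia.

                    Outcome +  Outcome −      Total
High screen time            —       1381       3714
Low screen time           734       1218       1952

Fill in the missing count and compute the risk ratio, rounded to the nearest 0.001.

1.671

The missing cell is in the exposed row: 3714 − 1381 = 2333.
So a = 2333, b = 1381, c = 734, d = 1218.
RR = [a/(a+b)] / [c/(c+d)] = (2333/3714) / (734/1952) = 0.62816/0.37602 = 1.67054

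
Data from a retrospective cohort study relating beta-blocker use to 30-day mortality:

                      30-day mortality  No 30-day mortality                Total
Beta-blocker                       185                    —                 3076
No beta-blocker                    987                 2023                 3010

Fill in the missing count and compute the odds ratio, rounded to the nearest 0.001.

0.131

The missing cell is in the exposed row: 3076 − 185 = 2891.
So a = 185, b = 2891, c = 987, d = 2023.
OR = (a·d)/(b·c) = (185 × 2023) / (2891 × 987) = 374255 / 2853417 = 0.13116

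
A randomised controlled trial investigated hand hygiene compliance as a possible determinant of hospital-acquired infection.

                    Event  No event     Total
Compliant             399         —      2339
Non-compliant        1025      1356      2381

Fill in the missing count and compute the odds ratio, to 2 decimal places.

The missing cell is in the exposed row: 2339 − 399 = 1940.
So a = 399, b = 1940, c = 1025, d = 1356.
OR = (a·d)/(b·c) = (399 × 1356) / (1940 × 1025) = 541044 / 1988500 = 0.27209

0.27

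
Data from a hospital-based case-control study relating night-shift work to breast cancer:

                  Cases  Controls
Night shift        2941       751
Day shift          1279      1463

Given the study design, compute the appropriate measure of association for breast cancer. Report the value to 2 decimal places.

Cells: a = 2941, b = 751, c = 1279, d = 1463.
This is a hospital-based case-control study: participants were sampled on outcome status, so risks in the source population cannot be estimated directly — relative risk is not valid here. The odds ratio is the appropriate measure.
OR = (a·d)/(b·c) = (2941 × 1463) / (751 × 1279) = 4302683 / 960529 = 4.47949

4.48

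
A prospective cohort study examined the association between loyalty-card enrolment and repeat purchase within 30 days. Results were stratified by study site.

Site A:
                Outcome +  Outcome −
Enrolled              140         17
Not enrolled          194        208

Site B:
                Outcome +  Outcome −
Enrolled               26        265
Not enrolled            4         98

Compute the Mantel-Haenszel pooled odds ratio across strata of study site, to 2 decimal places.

OR_MH = Σ(aᵢdᵢ/nᵢ) / Σ(bᵢcᵢ/nᵢ), where nᵢ is the stratum total.
Stratum 1 (Site A): n = 559; a·d/n = 140·208/559 = 52.0930; b·c/n = 17·194/559 = 5.8998
Stratum 2 (Site B): n = 393; a·d/n = 26·98/393 = 6.4835; b·c/n = 265·4/393 = 2.6972
OR_MH = (52.0930 + 6.4835) / (5.8998 + 2.6972) = 58.5765 / 8.5970 = 6.81358

6.81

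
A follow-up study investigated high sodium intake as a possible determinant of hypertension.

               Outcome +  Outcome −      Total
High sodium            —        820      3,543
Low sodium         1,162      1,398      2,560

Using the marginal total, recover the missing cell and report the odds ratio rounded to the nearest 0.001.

3.995

The missing cell is in the exposed row: 3543 − 820 = 2723.
So a = 2723, b = 820, c = 1162, d = 1398.
OR = (a·d)/(b·c) = (2723 × 1398) / (820 × 1162) = 3806754 / 952840 = 3.99517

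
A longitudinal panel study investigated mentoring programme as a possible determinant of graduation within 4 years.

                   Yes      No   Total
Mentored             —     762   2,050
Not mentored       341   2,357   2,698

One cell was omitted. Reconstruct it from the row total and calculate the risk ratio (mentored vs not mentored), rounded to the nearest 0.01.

4.97

The missing cell is in the exposed row: 2050 − 762 = 1288.
So a = 1288, b = 762, c = 341, d = 2357.
RR = [a/(a+b)] / [c/(c+d)] = (1288/2050) / (341/2698) = 0.62829/0.12639 = 4.97107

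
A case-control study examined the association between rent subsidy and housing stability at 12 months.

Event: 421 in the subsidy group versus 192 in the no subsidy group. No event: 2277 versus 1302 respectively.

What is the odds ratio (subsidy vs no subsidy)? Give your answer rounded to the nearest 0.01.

From the description: a = 421, b = 2277, c = 192, d = 1302.
OR = (a·d)/(b·c) = (421 × 1302) / (2277 × 192) = 548142 / 437184 = 1.25380
The odds of housing stability at 12 months are about 1.25 times as high in the subsidy group.

1.25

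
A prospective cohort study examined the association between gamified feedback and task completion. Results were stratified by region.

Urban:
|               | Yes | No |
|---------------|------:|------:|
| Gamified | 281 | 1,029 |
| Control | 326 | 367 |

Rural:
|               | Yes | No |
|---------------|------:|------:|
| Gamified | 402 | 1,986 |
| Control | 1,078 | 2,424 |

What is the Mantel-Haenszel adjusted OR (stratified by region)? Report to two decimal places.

0.41

OR_MH = Σ(aᵢdᵢ/nᵢ) / Σ(bᵢcᵢ/nᵢ), where nᵢ is the stratum total.
Stratum 1 (Urban): n = 2003; a·d/n = 281·367/2003 = 51.4863; b·c/n = 1029·326/2003 = 167.4758
Stratum 2 (Rural): n = 5890; a·d/n = 402·2424/5890 = 165.4411; b·c/n = 1986·1078/5890 = 363.4818
OR_MH = (51.4863 + 165.4411) / (167.4758 + 363.4818) = 216.9274 / 530.9576 = 0.40856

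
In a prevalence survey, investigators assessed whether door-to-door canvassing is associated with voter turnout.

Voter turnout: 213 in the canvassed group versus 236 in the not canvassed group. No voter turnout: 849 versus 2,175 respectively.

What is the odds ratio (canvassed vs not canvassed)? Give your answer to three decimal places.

2.312

From the description: a = 213, b = 849, c = 236, d = 2175.
OR = (a·d)/(b·c) = (213 × 2175) / (849 × 236) = 463275 / 200364 = 2.31217
The odds of voter turnout are about 2.31 times as high in the canvassed group.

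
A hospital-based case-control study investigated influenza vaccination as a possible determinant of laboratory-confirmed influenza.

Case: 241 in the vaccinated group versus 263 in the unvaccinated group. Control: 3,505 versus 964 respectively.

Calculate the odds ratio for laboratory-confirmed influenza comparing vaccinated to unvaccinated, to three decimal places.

0.252

From the description: a = 241, b = 3505, c = 263, d = 964.
OR = (a·d)/(b·c) = (241 × 964) / (3505 × 263) = 232324 / 921815 = 0.25203
Exposure is associated with lower odds of laboratory-confirmed influenza (OR = 0.25 < 1).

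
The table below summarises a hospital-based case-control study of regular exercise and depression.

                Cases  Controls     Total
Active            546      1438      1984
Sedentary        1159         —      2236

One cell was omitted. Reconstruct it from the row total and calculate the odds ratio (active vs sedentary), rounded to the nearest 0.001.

0.353

The missing cell is in the unexposed row: 2236 − 1159 = 1077.
So a = 546, b = 1438, c = 1159, d = 1077.
OR = (a·d)/(b·c) = (546 × 1077) / (1438 × 1159) = 588042 / 1666642 = 0.35283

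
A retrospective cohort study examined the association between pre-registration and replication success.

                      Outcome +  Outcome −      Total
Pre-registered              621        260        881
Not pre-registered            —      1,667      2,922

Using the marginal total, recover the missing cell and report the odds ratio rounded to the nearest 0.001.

The missing cell is in the unexposed row: 2922 − 1667 = 1255.
So a = 621, b = 260, c = 1255, d = 1667.
OR = (a·d)/(b·c) = (621 × 1667) / (260 × 1255) = 1035207 / 326300 = 3.17256

3.173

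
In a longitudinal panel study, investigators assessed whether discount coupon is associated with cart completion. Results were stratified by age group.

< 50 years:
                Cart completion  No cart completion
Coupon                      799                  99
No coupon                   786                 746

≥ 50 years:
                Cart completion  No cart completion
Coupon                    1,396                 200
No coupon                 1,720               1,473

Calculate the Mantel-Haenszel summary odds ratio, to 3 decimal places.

OR_MH = Σ(aᵢdᵢ/nᵢ) / Σ(bᵢcᵢ/nᵢ), where nᵢ is the stratum total.
Stratum 1 (< 50 years): n = 2430; a·d/n = 799·746/2430 = 245.2897; b·c/n = 99·786/2430 = 32.0222
Stratum 2 (≥ 50 years): n = 4789; a·d/n = 1396·1473/4789 = 429.3815; b·c/n = 200·1720/4789 = 71.8313
OR_MH = (245.2897 + 429.3815) / (32.0222 + 71.8313) = 674.6712 / 103.8535 = 6.49637

6.496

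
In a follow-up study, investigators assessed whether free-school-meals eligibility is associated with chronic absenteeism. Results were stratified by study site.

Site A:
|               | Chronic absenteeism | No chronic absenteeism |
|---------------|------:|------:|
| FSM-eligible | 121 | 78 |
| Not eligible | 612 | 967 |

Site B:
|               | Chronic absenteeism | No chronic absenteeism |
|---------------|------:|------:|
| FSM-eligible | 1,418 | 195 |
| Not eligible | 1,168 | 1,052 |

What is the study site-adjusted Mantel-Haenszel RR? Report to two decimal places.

1.66

RR_MH = Σ(aᵢ·n₀ᵢ/nᵢ) / Σ(cᵢ·n₁ᵢ/nᵢ), with n₁ᵢ = aᵢ+bᵢ (exposed), n₀ᵢ = cᵢ+dᵢ (unexposed), nᵢ = n₁ᵢ+n₀ᵢ.
Stratum 1 (Site A): n₁ = 199, n₀ = 1579, n = 1778; a·n₀/n = 121·1579/1778 = 107.4573; c·n₁/n = 612·199/1778 = 68.4972
Stratum 2 (Site B): n₁ = 1613, n₀ = 2220, n = 3833; a·n₀/n = 1418·2220/3833 = 821.2784; c·n₁/n = 1168·1613/3833 = 491.5168
RR_MH = (107.4573 + 821.2784) / (68.4972 + 491.5168) = 928.7356 / 560.0140 = 1.65841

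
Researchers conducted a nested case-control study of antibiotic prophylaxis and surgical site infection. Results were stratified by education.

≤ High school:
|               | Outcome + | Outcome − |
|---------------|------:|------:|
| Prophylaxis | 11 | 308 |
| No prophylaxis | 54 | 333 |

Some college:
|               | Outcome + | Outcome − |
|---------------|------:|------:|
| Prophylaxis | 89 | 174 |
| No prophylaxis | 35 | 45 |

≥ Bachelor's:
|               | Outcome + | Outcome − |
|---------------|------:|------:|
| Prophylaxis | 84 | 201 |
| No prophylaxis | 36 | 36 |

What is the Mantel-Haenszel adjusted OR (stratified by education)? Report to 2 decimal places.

OR_MH = Σ(aᵢdᵢ/nᵢ) / Σ(bᵢcᵢ/nᵢ), where nᵢ is the stratum total.
Stratum 1 (≤ High school): n = 706; a·d/n = 11·333/706 = 5.1884; b·c/n = 308·54/706 = 23.5581
Stratum 2 (Some college): n = 343; a·d/n = 89·45/343 = 11.6764; b·c/n = 174·35/343 = 17.7551
Stratum 3 (≥ Bachelor's): n = 357; a·d/n = 84·36/357 = 8.4706; b·c/n = 201·36/357 = 20.2689
OR_MH = (5.1884 + 11.6764 + 8.4706) / (23.5581 + 17.7551 + 20.2689) = 25.3354 / 61.5821 = 0.41141

0.41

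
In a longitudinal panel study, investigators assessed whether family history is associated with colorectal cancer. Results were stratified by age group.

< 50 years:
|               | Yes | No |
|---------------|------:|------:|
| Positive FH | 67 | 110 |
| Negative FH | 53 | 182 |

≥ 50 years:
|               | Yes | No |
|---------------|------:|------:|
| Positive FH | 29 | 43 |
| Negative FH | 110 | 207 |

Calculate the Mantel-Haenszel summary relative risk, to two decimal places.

RR_MH = Σ(aᵢ·n₀ᵢ/nᵢ) / Σ(cᵢ·n₁ᵢ/nᵢ), with n₁ᵢ = aᵢ+bᵢ (exposed), n₀ᵢ = cᵢ+dᵢ (unexposed), nᵢ = n₁ᵢ+n₀ᵢ.
Stratum 1 (< 50 years): n₁ = 177, n₀ = 235, n = 412; a·n₀/n = 67·235/412 = 38.2160; c·n₁/n = 53·177/412 = 22.7694
Stratum 2 (≥ 50 years): n₁ = 72, n₀ = 317, n = 389; a·n₀/n = 29·317/389 = 23.6324; c·n₁/n = 110·72/389 = 20.3599
RR_MH = (38.2160 + 23.6324) / (22.7694 + 20.3599) = 61.8484 / 43.1293 = 1.43402

1.43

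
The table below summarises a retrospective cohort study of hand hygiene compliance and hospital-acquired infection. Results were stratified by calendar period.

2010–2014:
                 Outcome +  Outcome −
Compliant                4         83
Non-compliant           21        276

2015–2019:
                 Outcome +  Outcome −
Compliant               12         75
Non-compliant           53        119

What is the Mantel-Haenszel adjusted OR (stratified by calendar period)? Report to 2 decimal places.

0.42

OR_MH = Σ(aᵢdᵢ/nᵢ) / Σ(bᵢcᵢ/nᵢ), where nᵢ is the stratum total.
Stratum 1 (2010–2014): n = 384; a·d/n = 4·276/384 = 2.8750; b·c/n = 83·21/384 = 4.5391
Stratum 2 (2015–2019): n = 259; a·d/n = 12·119/259 = 5.5135; b·c/n = 75·53/259 = 15.3475
OR_MH = (2.8750 + 5.5135) / (4.5391 + 15.3475) = 8.3885 / 19.8866 = 0.42182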